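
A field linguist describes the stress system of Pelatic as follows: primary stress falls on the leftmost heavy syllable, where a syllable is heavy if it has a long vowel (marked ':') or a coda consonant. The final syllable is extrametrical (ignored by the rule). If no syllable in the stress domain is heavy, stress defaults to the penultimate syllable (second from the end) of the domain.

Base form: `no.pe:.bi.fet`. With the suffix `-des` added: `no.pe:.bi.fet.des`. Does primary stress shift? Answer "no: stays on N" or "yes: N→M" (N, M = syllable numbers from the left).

no: stays on 2

Base `no.pe:.bi.fet` (4 syllables):
  The final syllable (4, fet) is extrametrical; the stress domain is syllables 1–3.
  Weights: 1 no L, 2 pe: H, 3 bi L.
  Heavy syllables in the domain: 2. The leftmost is syllable 2 (pe:).
  → primary stress on syllable 2.
Suffixed `no.pe:.bi.fet.des` (5 syllables):
  The final syllable (5, des) is extrametrical; the stress domain is syllables 1–4.
  Weights: 1 no L, 2 pe: H, 3 bi L, 4 fet H.
  Heavy syllables in the domain: 2, 4. The leftmost is syllable 2 (pe:).
  → primary stress on syllable 2.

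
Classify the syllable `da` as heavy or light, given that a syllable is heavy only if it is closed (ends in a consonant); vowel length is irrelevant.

light

`da`: short vowel, open (no coda). Open (no coda) → light.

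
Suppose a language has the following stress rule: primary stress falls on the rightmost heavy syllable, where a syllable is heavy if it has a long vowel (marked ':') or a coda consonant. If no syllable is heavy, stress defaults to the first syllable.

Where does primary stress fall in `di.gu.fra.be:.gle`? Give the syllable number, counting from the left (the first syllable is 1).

Weights: 1 di L, 2 gu L, 3 fra L, 4 be: H, 5 gle L.
Heavy syllables in the domain: 4. The rightmost is syllable 4 (be:).
Primary stress: syllable 4 → di.gu.fra.ˈbe:.gle.

4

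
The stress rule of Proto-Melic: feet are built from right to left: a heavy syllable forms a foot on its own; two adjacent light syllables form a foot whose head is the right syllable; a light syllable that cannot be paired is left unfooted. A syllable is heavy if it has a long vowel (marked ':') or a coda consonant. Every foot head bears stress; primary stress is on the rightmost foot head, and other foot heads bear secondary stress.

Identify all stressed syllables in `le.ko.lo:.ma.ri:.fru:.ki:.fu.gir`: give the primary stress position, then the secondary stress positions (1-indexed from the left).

Weights: 1 le L, 2 ko L, 3 lo: H, 4 ma L, 5 ri: H, 6 fru: H, 7 ki: H, 8 fu L, 9 gir H.
Parse right to left (heavy = foot alone; LL = one foot; stranded L unfooted): (le.ˈko) (ˈlo:) ma (ˈri:) (ˈfru:) (ˈki:) fu (ˈgir).
Foot heads: 2, 3, 5, 6, 7, 9.
Primary stress on the rightmost head = syllable 9.
Secondary stress on 2, 3, 5, 6, 7: le.ˌko.ˌlo:.ma.ˌri:.ˌfru:.ˌki:.fu.ˈgir.

primary 9, secondary 2, 3, 5, 6, 7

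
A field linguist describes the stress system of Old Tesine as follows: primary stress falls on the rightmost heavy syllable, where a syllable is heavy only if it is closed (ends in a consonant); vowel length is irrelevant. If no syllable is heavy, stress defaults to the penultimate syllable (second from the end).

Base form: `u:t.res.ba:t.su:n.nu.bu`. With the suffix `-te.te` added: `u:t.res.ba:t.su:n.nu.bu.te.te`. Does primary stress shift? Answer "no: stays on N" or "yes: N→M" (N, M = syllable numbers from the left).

Base `u:t.res.ba:t.su:n.nu.bu` (6 syllables):
  Weights: 1 u:t H, 2 res H, 3 ba:t H, 4 su:n H, 5 nu L, 6 bu L.
  Heavy syllables in the domain: 1, 2, 3, 4. The rightmost is syllable 4 (su:n).
  → primary stress on syllable 4.
Suffixed `u:t.res.ba:t.su:n.nu.bu.te.te` (8 syllables):
  Weights: 1 u:t H, 2 res H, 3 ba:t H, 4 su:n H, 5 nu L, 6 bu L, 7 te L, 8 te L.
  Heavy syllables in the domain: 1, 2, 3, 4. The rightmost is syllable 4 (su:n).
  → primary stress on syllable 4.

no: stays on 4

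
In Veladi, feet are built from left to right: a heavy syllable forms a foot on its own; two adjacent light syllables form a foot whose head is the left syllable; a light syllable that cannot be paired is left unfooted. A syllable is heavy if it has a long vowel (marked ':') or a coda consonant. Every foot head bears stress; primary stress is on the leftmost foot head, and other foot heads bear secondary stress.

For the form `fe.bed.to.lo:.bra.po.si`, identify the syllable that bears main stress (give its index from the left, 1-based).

Weights: 1 fe L, 2 bed H, 3 to L, 4 lo: H, 5 bra L, 6 po L, 7 si L.
Parse left to right (heavy = foot alone; LL = one foot; stranded L unfooted): fe (ˈbed) to (ˈlo:) (ˈbra.po) si.
Foot heads: 2, 4, 5.
Primary stress on the leftmost head = syllable 2.
Primary stress: syllable 2 → fe.ˈbed.to.lo:.bra.po.si.

2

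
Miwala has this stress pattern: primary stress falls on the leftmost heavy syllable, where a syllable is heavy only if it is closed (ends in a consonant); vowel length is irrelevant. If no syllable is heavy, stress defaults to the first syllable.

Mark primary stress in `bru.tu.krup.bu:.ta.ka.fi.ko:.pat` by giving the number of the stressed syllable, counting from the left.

Weights: 1 bru L, 2 tu L, 3 krup H, 4 bu: L, 5 ta L, 6 ka L, 7 fi L, 8 ko: L, 9 pat H.
Heavy syllables in the domain: 3, 9. The leftmost is syllable 3 (krup).
Primary stress: syllable 3 → bru.tu.ˈkrup.bu:.ta.ka.fi.ko:.pat.

3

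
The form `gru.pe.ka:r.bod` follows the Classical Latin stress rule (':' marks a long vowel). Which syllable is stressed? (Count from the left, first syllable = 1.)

3

Classical Latin: stress the penult if heavy (long vowel or closed), else the antepenult.
Weights: 2 pe L, 3 ka:r H, 4 bod H.
The penult (syllable 3, ka:r) is heavy, so it takes stress.
Stress on syllable 3: gru.pe.ˈka:r.bod.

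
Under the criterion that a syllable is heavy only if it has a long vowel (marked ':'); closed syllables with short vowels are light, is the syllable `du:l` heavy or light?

`du:l`: long vowel, closed (coda /l/). Long vowel → heavy.

heavy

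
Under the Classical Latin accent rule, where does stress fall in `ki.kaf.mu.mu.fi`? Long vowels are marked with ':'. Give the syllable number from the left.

Classical Latin: stress the penult if heavy (long vowel or closed), else the antepenult.
Weights: 3 mu L, 4 mu L, 5 fi L.
The penult (syllable 4, mu) is light, so stress falls on the antepenult (syllable 3, mu).
Stress on syllable 3: ki.kaf.ˈmu.mu.fi.

3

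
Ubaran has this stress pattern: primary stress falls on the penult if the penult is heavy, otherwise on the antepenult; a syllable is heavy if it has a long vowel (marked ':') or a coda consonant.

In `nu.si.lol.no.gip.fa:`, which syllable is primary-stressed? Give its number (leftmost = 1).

5

Weights: 4 no L, 5 gip H, 6 fa: H.
The penult (syllable 5, gip) is heavy, so it takes stress.
Primary stress: syllable 5 → nu.si.lol.no.ˈgip.fa:.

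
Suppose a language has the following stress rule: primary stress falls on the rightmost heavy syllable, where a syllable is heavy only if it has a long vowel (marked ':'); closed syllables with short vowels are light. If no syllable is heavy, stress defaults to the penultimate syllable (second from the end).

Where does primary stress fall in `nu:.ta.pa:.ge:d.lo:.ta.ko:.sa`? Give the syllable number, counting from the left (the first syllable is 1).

Weights: 1 nu: H, 2 ta L, 3 pa: H, 4 ge:d H, 5 lo: H, 6 ta L, 7 ko: H, 8 sa L.
Heavy syllables in the domain: 1, 3, 4, 5, 7. The rightmost is syllable 7 (ko:).
Primary stress: syllable 7 → nu:.ta.pa:.ge:d.lo:.ta.ˈko:.sa.

7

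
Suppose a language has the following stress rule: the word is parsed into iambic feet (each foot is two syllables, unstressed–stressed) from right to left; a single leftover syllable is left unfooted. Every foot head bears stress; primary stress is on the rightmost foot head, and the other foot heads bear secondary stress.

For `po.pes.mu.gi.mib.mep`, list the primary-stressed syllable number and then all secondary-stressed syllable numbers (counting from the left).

primary 6, secondary 2, 4

Parse right to left into iambic (σˈσ) feet: (po.ˈpes) (mu.ˈgi) (mib.ˈmep).
Foot heads (stressed positions): 2, 4, 6.
End Rule Rightmost: primary stress on the rightmost head = syllable 6.
Secondary stress on 2, 4: po.ˌpes.mu.ˌgi.mib.ˈmep.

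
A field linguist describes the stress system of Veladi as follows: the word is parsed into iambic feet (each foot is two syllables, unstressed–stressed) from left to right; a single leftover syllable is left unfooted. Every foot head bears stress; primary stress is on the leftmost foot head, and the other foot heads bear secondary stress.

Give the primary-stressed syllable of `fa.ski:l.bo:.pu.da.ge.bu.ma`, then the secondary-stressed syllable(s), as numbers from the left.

primary 2, secondary 4, 6, 8

Parse left to right into iambic (σˈσ) feet: (fa.ˈski:l) (bo:.ˈpu) (da.ˈge) (bu.ˈma).
Foot heads (stressed positions): 2, 4, 6, 8.
End Rule Leftmost: primary stress on the leftmost head = syllable 2.
Secondary stress on 4, 6, 8: fa.ˈski:l.bo:.ˌpu.da.ˌge.bu.ˌma.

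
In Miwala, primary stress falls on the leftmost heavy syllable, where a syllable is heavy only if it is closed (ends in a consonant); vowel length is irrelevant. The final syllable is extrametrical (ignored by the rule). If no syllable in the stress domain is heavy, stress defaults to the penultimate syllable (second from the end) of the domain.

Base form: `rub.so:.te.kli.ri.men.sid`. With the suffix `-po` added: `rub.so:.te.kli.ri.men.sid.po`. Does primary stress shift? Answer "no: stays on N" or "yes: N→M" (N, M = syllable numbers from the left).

no: stays on 1

Base `rub.so:.te.kli.ri.men.sid` (7 syllables):
  The final syllable (7, sid) is extrametrical; the stress domain is syllables 1–6.
  Weights: 1 rub H, 2 so: L, 3 te L, 4 kli L, 5 ri L, 6 men H.
  Heavy syllables in the domain: 1, 6. The leftmost is syllable 1 (rub).
  → primary stress on syllable 1.
Suffixed `rub.so:.te.kli.ri.men.sid.po` (8 syllables):
  The final syllable (8, po) is extrametrical; the stress domain is syllables 1–7.
  Weights: 1 rub H, 2 so: L, 3 te L, 4 kli L, 5 ri L, 6 men H, 7 sid H.
  Heavy syllables in the domain: 1, 6, 7. The leftmost is syllable 1 (rub).
  → primary stress on syllable 1.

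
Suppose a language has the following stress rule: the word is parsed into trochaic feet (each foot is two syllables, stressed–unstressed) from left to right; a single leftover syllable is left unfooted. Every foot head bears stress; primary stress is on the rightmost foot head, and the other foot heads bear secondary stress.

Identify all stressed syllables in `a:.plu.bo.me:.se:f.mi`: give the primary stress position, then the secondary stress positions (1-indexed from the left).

primary 5, secondary 1, 3

Parse left to right into trochaic (ˈσσ) feet: (ˈa:.plu) (ˈbo.me:) (ˈse:f.mi).
Foot heads (stressed positions): 1, 3, 5.
End Rule Rightmost: primary stress on the rightmost head = syllable 5.
Secondary stress on 1, 3: ˌa:.plu.ˌbo.me:.ˈse:f.mi.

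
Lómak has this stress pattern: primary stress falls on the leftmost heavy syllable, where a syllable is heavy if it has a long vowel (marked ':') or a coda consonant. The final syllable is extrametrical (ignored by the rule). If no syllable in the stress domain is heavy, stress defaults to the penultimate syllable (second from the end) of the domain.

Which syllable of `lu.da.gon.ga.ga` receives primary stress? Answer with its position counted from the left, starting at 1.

The final syllable (5, ga) is extrametrical; the stress domain is syllables 1–4.
Weights: 1 lu L, 2 da L, 3 gon H, 4 ga L.
Heavy syllables in the domain: 3. The leftmost is syllable 3 (gon).
Primary stress: syllable 3 → lu.da.ˈgon.ga.ga.

3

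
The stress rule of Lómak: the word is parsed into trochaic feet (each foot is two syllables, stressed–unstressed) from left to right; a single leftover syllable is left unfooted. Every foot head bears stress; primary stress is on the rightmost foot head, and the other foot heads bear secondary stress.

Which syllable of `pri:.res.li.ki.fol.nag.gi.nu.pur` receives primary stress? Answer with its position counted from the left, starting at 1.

Parse left to right into trochaic (ˈσσ) feet: (ˈpri:.res) (ˈli.ki) (ˈfol.nag) (ˈgi.nu) pur. Syllable 9 is left unfooted.
Foot heads (stressed positions): 1, 3, 5, 7.
End Rule Rightmost: primary stress on the rightmost head = syllable 7.
Primary stress: syllable 7 → pri:.res.li.ki.fol.nag.ˈgi.nu.pur.

7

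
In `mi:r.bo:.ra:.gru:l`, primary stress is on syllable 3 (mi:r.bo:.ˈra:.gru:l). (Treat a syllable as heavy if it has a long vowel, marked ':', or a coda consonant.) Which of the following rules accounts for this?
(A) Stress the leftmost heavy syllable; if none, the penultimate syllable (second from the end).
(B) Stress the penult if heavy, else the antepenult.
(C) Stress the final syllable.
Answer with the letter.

B

Rule A → syllable 1 (observed: 3).
Rule B → syllable 3 ✓.
Rule C → syllable 4 (observed: 3).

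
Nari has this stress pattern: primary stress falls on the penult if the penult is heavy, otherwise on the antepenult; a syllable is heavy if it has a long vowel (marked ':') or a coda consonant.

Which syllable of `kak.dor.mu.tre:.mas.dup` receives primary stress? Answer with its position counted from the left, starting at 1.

5

Weights: 4 tre: H, 5 mas H, 6 dup H.
The penult (syllable 5, mas) is heavy, so it takes stress.
Primary stress: syllable 5 → kak.dor.mu.tre:.ˈmas.dup.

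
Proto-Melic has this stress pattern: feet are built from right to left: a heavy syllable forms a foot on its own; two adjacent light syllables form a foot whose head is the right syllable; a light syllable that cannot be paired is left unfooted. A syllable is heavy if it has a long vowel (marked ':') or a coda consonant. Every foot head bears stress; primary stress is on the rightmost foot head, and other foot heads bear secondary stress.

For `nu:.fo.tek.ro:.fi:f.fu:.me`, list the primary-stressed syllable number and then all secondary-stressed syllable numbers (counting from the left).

primary 6, secondary 1, 3, 4, 5

Weights: 1 nu: H, 2 fo L, 3 tek H, 4 ro: H, 5 fi:f H, 6 fu: H, 7 me L.
Parse right to left (heavy = foot alone; LL = one foot; stranded L unfooted): (ˈnu:) fo (ˈtek) (ˈro:) (ˈfi:f) (ˈfu:) me.
Foot heads: 1, 3, 4, 5, 6.
Primary stress on the rightmost head = syllable 6.
Secondary stress on 1, 3, 4, 5: ˌnu:.fo.ˌtek.ˌro:.ˌfi:f.ˈfu:.me.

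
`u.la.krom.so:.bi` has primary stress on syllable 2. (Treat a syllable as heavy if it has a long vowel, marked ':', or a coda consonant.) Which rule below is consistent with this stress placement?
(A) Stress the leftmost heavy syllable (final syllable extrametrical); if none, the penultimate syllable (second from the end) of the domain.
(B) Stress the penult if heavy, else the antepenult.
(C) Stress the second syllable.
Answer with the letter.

C

Rule A → syllable 3 (observed: 2).
Rule B → syllable 4 (observed: 2).
Rule C → syllable 2 ✓.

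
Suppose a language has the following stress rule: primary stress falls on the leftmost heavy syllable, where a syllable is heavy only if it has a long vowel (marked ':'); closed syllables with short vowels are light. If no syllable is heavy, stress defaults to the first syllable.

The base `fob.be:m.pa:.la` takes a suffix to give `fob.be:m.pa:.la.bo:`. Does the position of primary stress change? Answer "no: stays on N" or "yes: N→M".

no: stays on 2

Base `fob.be:m.pa:.la` (4 syllables):
  Weights: 1 fob L, 2 be:m H, 3 pa: H, 4 la L.
  Heavy syllables in the domain: 2, 3. The leftmost is syllable 2 (be:m).
  → primary stress on syllable 2.
Suffixed `fob.be:m.pa:.la.bo:` (5 syllables):
  Weights: 1 fob L, 2 be:m H, 3 pa: H, 4 la L, 5 bo: H.
  Heavy syllables in the domain: 2, 3, 5. The leftmost is syllable 2 (be:m).
  → primary stress on syllable 2.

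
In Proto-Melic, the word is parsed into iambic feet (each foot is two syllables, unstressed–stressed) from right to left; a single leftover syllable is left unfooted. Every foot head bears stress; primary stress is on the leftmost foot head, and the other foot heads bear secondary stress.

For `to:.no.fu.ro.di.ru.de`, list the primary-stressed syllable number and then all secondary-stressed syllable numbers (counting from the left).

Parse right to left into iambic (σˈσ) feet: to: (no.ˈfu) (ro.ˈdi) (ru.ˈde). Syllable 1 is left unfooted.
Foot heads (stressed positions): 3, 5, 7.
End Rule Leftmost: primary stress on the leftmost head = syllable 3.
Secondary stress on 5, 7: to:.no.ˈfu.ro.ˌdi.ru.ˌde.

primary 3, secondary 5, 7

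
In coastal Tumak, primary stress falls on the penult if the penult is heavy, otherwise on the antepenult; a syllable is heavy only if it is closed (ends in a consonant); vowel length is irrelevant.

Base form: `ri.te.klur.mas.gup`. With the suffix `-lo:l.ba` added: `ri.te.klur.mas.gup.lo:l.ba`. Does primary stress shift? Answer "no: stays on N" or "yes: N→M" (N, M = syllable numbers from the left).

Base `ri.te.klur.mas.gup` (5 syllables):
  Weights: 3 klur H, 4 mas H, 5 gup H.
  The penult (syllable 4, mas) is heavy, so it takes stress.
  → primary stress on syllable 4.
Suffixed `ri.te.klur.mas.gup.lo:l.ba` (7 syllables):
  Weights: 5 gup H, 6 lo:l H, 7 ba L.
  The penult (syllable 6, lo:l) is heavy, so it takes stress.
  → primary stress on syllable 6.

yes: 4→6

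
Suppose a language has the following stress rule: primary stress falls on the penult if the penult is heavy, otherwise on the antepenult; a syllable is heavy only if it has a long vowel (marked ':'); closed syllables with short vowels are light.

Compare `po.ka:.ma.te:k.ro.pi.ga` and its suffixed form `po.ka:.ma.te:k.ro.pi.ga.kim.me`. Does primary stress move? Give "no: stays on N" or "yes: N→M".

Base `po.ka:.ma.te:k.ro.pi.ga` (7 syllables):
  Weights: 5 ro L, 6 pi L, 7 ga L.
  The penult (syllable 6, pi) is light, so stress falls on the antepenult (syllable 5, ro).
  → primary stress on syllable 5.
Suffixed `po.ka:.ma.te:k.ro.pi.ga.kim.me` (9 syllables):
  Weights: 7 ga L, 8 kim L, 9 me L.
  The penult (syllable 8, kim) is light, so stress falls on the antepenult (syllable 7, ga).
  → primary stress on syllable 7.

yes: 5→7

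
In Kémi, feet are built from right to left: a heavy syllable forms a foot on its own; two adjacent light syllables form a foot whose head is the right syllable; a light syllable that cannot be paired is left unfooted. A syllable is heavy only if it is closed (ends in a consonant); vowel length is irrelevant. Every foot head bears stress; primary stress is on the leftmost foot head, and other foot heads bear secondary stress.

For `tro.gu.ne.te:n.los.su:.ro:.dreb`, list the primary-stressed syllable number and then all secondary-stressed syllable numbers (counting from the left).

primary 3, secondary 4, 5, 7, 8

Weights: 1 tro L, 2 gu L, 3 ne L, 4 te:n H, 5 los H, 6 su: L, 7 ro: L, 8 dreb H.
Parse right to left (heavy = foot alone; LL = one foot; stranded L unfooted): tro (gu.ˈne) (ˈte:n) (ˈlos) (su:.ˈro:) (ˈdreb).
Foot heads: 3, 4, 5, 7, 8.
Primary stress on the leftmost head = syllable 3.
Secondary stress on 4, 5, 7, 8: tro.gu.ˈne.ˌte:n.ˌlos.su:.ˌro:.ˌdreb.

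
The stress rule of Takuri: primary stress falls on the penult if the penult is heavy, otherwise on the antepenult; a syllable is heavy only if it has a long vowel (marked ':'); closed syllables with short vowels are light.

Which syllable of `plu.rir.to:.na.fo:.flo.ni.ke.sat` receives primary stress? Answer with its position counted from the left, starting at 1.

Weights: 7 ni L, 8 ke L, 9 sat L.
The penult (syllable 8, ke) is light, so stress falls on the antepenult (syllable 7, ni).
Primary stress: syllable 7 → plu.rir.to:.na.fo:.flo.ˈni.ke.sat.

7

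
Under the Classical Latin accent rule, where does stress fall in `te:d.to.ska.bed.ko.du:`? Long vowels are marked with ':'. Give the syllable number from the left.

Classical Latin: stress the penult if heavy (long vowel or closed), else the antepenult.
Weights: 4 bed H, 5 ko L, 6 du: H.
The penult (syllable 5, ko) is light, so stress falls on the antepenult (syllable 4, bed).
Stress on syllable 4: te:d.to.ska.ˈbed.ko.du:.

4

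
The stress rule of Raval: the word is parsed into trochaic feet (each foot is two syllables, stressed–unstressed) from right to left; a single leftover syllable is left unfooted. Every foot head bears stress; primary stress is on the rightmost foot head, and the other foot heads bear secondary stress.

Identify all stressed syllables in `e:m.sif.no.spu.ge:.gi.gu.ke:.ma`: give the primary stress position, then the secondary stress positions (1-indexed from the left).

Parse right to left into trochaic (ˈσσ) feet: e:m (ˈsif.no) (ˈspu.ge:) (ˈgi.gu) (ˈke:.ma). Syllable 1 is left unfooted.
Foot heads (stressed positions): 2, 4, 6, 8.
End Rule Rightmost: primary stress on the rightmost head = syllable 8.
Secondary stress on 2, 4, 6: e:m.ˌsif.no.ˌspu.ge:.ˌgi.gu.ˈke:.ma.

primary 8, secondary 2, 4, 6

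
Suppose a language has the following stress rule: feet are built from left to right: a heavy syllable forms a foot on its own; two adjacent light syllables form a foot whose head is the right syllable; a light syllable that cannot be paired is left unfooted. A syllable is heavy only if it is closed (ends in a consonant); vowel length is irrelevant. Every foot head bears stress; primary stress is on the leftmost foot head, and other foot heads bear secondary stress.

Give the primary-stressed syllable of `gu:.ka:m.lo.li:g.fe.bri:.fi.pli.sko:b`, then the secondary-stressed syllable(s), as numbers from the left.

primary 2, secondary 4, 6, 8, 9

Weights: 1 gu: L, 2 ka:m H, 3 lo L, 4 li:g H, 5 fe L, 6 bri: L, 7 fi L, 8 pli L, 9 sko:b H.
Parse left to right (heavy = foot alone; LL = one foot; stranded L unfooted): gu: (ˈka:m) lo (ˈli:g) (fe.ˈbri:) (fi.ˈpli) (ˈsko:b).
Foot heads: 2, 4, 6, 8, 9.
Primary stress on the leftmost head = syllable 2.
Secondary stress on 4, 6, 8, 9: gu:.ˈka:m.lo.ˌli:g.fe.ˌbri:.fi.ˌpli.ˌsko:b.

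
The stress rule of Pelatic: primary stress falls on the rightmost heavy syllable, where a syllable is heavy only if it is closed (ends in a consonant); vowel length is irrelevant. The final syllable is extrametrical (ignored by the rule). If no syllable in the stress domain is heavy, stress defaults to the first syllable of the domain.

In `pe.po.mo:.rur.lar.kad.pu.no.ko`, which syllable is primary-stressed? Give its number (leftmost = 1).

6

The final syllable (9, ko) is extrametrical; the stress domain is syllables 1–8.
Weights: 1 pe L, 2 po L, 3 mo: L, 4 rur H, 5 lar H, 6 kad H, 7 pu L, 8 no L.
Heavy syllables in the domain: 4, 5, 6. The rightmost is syllable 6 (kad).
Primary stress: syllable 6 → pe.po.mo:.rur.lar.ˈkad.pu.no.ko.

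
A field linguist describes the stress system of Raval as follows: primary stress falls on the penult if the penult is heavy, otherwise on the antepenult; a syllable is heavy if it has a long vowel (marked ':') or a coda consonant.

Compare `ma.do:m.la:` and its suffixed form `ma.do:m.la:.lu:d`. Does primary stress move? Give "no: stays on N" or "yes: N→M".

yes: 2→3

Base `ma.do:m.la:` (3 syllables):
  Weights: 1 ma L, 2 do:m H, 3 la: H.
  The penult (syllable 2, do:m) is heavy, so it takes stress.
  → primary stress on syllable 2.
Suffixed `ma.do:m.la:.lu:d` (4 syllables):
  Weights: 2 do:m H, 3 la: H, 4 lu:d H.
  The penult (syllable 3, la:) is heavy, so it takes stress.
  → primary stress on syllable 3.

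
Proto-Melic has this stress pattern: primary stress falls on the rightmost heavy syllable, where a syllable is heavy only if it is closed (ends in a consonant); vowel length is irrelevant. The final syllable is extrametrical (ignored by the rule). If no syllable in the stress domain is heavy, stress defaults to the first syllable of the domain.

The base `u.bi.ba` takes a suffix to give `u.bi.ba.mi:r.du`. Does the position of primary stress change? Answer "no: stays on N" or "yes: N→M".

Base `u.bi.ba` (3 syllables):
  The final syllable (3, ba) is extrametrical; the stress domain is syllables 1–2.
  Weights: 1 u L, 2 bi L.
  No heavy syllable in the domain; default to the first syllable of the domain = syllable 1.
  → primary stress on syllable 1.
Suffixed `u.bi.ba.mi:r.du` (5 syllables):
  The final syllable (5, du) is extrametrical; the stress domain is syllables 1–4.
  Weights: 1 u L, 2 bi L, 3 ba L, 4 mi:r H.
  Heavy syllables in the domain: 4. The rightmost is syllable 4 (mi:r).
  → primary stress on syllable 4.

yes: 1→4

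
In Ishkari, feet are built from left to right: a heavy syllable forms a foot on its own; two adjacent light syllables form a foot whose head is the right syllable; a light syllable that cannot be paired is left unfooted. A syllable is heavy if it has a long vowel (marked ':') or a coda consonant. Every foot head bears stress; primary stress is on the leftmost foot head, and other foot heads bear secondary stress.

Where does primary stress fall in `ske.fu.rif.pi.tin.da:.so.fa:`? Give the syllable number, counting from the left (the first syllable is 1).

Weights: 1 ske L, 2 fu L, 3 rif H, 4 pi L, 5 tin H, 6 da: H, 7 so L, 8 fa: H.
Parse left to right (heavy = foot alone; LL = one foot; stranded L unfooted): (ske.ˈfu) (ˈrif) pi (ˈtin) (ˈda:) so (ˈfa:).
Foot heads: 2, 3, 5, 6, 8.
Primary stress on the leftmost head = syllable 2.
Primary stress: syllable 2 → ske.ˈfu.rif.pi.tin.da:.so.fa:.

2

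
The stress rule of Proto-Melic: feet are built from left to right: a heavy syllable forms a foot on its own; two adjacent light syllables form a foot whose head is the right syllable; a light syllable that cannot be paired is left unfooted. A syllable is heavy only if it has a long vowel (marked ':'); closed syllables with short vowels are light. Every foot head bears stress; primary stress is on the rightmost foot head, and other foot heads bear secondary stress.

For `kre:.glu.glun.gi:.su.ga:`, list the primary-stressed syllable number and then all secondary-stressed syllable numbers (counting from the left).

primary 6, secondary 1, 3, 4

Weights: 1 kre: H, 2 glu L, 3 glun L, 4 gi: H, 5 su L, 6 ga: H.
Parse left to right (heavy = foot alone; LL = one foot; stranded L unfooted): (ˈkre:) (glu.ˈglun) (ˈgi:) su (ˈga:).
Foot heads: 1, 3, 4, 6.
Primary stress on the rightmost head = syllable 6.
Secondary stress on 1, 3, 4: ˌkre:.glu.ˌglun.ˌgi:.su.ˈga:.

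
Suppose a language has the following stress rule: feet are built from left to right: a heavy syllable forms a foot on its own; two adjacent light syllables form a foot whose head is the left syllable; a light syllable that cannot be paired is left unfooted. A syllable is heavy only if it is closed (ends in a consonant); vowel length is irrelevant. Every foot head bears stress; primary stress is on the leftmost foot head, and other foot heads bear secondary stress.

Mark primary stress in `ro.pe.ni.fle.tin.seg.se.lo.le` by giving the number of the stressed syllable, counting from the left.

Weights: 1 ro L, 2 pe L, 3 ni L, 4 fle L, 5 tin H, 6 seg H, 7 se L, 8 lo L, 9 le L.
Parse left to right (heavy = foot alone; LL = one foot; stranded L unfooted): (ˈro.pe) (ˈni.fle) (ˈtin) (ˈseg) (ˈse.lo) le.
Foot heads: 1, 3, 5, 6, 7.
Primary stress on the leftmost head = syllable 1.
Primary stress: syllable 1 → ˈro.pe.ni.fle.tin.seg.se.lo.le.

1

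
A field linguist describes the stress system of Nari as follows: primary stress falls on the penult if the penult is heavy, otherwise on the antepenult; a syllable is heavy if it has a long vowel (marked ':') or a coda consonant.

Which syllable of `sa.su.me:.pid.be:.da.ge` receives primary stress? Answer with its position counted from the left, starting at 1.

Weights: 5 be: H, 6 da L, 7 ge L.
The penult (syllable 6, da) is light, so stress falls on the antepenult (syllable 5, be:).
Primary stress: syllable 5 → sa.su.me:.pid.ˈbe:.da.ge.

5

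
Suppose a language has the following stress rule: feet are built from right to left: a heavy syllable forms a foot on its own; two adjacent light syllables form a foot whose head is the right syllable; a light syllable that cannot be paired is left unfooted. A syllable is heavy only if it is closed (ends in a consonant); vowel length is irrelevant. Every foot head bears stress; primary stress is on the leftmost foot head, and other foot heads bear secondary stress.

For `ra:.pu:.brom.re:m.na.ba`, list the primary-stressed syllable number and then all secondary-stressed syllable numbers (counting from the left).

Weights: 1 ra: L, 2 pu: L, 3 brom H, 4 re:m H, 5 na L, 6 ba L.
Parse right to left (heavy = foot alone; LL = one foot; stranded L unfooted): (ra:.ˈpu:) (ˈbrom) (ˈre:m) (na.ˈba).
Foot heads: 2, 3, 4, 6.
Primary stress on the leftmost head = syllable 2.
Secondary stress on 3, 4, 6: ra:.ˈpu:.ˌbrom.ˌre:m.na.ˌba.

primary 2, secondary 3, 4, 6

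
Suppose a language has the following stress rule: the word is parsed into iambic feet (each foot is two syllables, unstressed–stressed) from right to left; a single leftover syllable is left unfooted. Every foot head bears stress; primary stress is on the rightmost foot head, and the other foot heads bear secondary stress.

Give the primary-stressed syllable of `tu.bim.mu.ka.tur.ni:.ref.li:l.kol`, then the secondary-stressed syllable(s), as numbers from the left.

primary 9, secondary 3, 5, 7

Parse right to left into iambic (σˈσ) feet: tu (bim.ˈmu) (ka.ˈtur) (ni:.ˈref) (li:l.ˈkol). Syllable 1 is left unfooted.
Foot heads (stressed positions): 3, 5, 7, 9.
End Rule Rightmost: primary stress on the rightmost head = syllable 9.
Secondary stress on 3, 5, 7: tu.bim.ˌmu.ka.ˌtur.ni:.ˌref.li:l.ˈkol.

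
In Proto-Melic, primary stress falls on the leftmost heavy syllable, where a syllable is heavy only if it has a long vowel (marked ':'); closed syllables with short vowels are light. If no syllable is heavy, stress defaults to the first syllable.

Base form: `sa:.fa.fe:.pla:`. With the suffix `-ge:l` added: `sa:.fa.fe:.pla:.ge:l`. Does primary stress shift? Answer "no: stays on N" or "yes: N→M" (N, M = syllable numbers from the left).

Base `sa:.fa.fe:.pla:` (4 syllables):
  Weights: 1 sa: H, 2 fa L, 3 fe: H, 4 pla: H.
  Heavy syllables in the domain: 1, 3, 4. The leftmost is syllable 1 (sa:).
  → primary stress on syllable 1.
Suffixed `sa:.fa.fe:.pla:.ge:l` (5 syllables):
  Weights: 1 sa: H, 2 fa L, 3 fe: H, 4 pla: H, 5 ge:l H.
  Heavy syllables in the domain: 1, 3, 4, 5. The leftmost is syllable 1 (sa:).
  → primary stress on syllable 1.

no: stays on 1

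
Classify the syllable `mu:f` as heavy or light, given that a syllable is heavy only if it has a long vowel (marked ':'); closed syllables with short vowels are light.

heavy

`mu:f`: long vowel, closed (coda /f/). Long vowel → heavy.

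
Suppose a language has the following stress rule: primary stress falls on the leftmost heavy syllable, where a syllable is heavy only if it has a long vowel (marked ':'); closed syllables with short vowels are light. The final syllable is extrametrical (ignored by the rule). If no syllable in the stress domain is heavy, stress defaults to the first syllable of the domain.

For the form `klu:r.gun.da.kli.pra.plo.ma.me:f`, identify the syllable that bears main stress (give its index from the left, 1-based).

The final syllable (8, me:f) is extrametrical; the stress domain is syllables 1–7.
Weights: 1 klu:r H, 2 gun L, 3 da L, 4 kli L, 5 pra L, 6 plo L, 7 ma L.
Heavy syllables in the domain: 1. The leftmost is syllable 1 (klu:r).
Primary stress: syllable 1 → ˈklu:r.gun.da.kli.pra.plo.ma.me:f.

1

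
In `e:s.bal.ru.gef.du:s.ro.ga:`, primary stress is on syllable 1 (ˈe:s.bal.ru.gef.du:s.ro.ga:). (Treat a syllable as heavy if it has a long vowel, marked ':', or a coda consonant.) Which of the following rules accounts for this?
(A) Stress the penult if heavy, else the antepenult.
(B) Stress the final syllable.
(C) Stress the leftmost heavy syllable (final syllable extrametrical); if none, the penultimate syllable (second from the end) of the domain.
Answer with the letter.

Rule A → syllable 5 (observed: 1).
Rule B → syllable 7 (observed: 1).
Rule C → syllable 1 ✓.

C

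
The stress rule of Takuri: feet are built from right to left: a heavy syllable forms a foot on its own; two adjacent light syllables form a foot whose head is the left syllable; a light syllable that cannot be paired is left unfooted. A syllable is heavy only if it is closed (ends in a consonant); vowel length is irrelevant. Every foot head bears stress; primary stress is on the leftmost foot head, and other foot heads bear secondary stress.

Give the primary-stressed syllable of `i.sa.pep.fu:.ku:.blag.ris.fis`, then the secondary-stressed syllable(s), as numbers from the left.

Weights: 1 i L, 2 sa L, 3 pep H, 4 fu: L, 5 ku: L, 6 blag H, 7 ris H, 8 fis H.
Parse right to left (heavy = foot alone; LL = one foot; stranded L unfooted): (ˈi.sa) (ˈpep) (ˈfu:.ku:) (ˈblag) (ˈris) (ˈfis).
Foot heads: 1, 3, 4, 6, 7, 8.
Primary stress on the leftmost head = syllable 1.
Secondary stress on 3, 4, 6, 7, 8: ˈi.sa.ˌpep.ˌfu:.ku:.ˌblag.ˌris.ˌfis.

primary 1, secondary 3, 4, 6, 7, 8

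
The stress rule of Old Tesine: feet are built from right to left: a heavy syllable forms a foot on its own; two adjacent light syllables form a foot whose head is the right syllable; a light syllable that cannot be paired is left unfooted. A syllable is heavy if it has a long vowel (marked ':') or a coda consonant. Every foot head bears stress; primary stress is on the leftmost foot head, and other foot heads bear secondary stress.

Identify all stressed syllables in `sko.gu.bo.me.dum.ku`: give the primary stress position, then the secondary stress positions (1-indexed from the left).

primary 2, secondary 4, 5

Weights: 1 sko L, 2 gu L, 3 bo L, 4 me L, 5 dum H, 6 ku L.
Parse right to left (heavy = foot alone; LL = one foot; stranded L unfooted): (sko.ˈgu) (bo.ˈme) (ˈdum) ku.
Foot heads: 2, 4, 5.
Primary stress on the leftmost head = syllable 2.
Secondary stress on 4, 5: sko.ˈgu.bo.ˌme.ˌdum.ku.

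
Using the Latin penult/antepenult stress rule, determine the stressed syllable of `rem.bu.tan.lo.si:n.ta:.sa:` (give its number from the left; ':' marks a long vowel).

6

Classical Latin: stress the penult if heavy (long vowel or closed), else the antepenult.
Weights: 5 si:n H, 6 ta: H, 7 sa: H.
The penult (syllable 6, ta:) is heavy, so it takes stress.
Stress on syllable 6: rem.bu.tan.lo.si:n.ˈta:.sa:.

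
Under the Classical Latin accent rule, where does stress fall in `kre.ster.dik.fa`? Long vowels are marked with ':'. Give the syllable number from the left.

Classical Latin: stress the penult if heavy (long vowel or closed), else the antepenult.
Weights: 2 ster H, 3 dik H, 4 fa L.
The penult (syllable 3, dik) is heavy, so it takes stress.
Stress on syllable 3: kre.ster.ˈdik.fa.

3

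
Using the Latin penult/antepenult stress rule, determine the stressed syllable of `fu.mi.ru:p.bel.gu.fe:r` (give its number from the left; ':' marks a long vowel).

Classical Latin: stress the penult if heavy (long vowel or closed), else the antepenult.
Weights: 4 bel H, 5 gu L, 6 fe:r H.
The penult (syllable 5, gu) is light, so stress falls on the antepenult (syllable 4, bel).
Stress on syllable 4: fu.mi.ru:p.ˈbel.gu.fe:r.

4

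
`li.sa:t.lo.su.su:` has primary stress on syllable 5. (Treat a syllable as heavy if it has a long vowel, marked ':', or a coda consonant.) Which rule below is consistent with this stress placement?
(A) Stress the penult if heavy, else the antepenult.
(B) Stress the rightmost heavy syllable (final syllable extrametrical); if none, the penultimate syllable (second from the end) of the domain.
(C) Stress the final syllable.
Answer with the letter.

Rule A → syllable 3 (observed: 5).
Rule B → syllable 2 (observed: 5).
Rule C → syllable 5 ✓.

C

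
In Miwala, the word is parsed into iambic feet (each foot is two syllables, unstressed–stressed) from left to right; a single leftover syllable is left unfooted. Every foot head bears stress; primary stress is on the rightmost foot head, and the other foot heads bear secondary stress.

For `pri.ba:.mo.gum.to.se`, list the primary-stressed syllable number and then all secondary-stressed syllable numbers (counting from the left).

Parse left to right into iambic (σˈσ) feet: (pri.ˈba:) (mo.ˈgum) (to.ˈse).
Foot heads (stressed positions): 2, 4, 6.
End Rule Rightmost: primary stress on the rightmost head = syllable 6.
Secondary stress on 2, 4: pri.ˌba:.mo.ˌgum.to.ˈse.

primary 6, secondary 2, 4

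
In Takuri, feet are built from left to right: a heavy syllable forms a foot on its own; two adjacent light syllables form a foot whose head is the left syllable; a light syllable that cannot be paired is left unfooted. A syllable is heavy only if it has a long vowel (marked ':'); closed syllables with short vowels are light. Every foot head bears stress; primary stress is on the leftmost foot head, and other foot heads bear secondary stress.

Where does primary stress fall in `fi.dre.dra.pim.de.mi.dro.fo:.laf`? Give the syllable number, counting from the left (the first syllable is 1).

1

Weights: 1 fi L, 2 dre L, 3 dra L, 4 pim L, 5 de L, 6 mi L, 7 dro L, 8 fo: H, 9 laf L.
Parse left to right (heavy = foot alone; LL = one foot; stranded L unfooted): (ˈfi.dre) (ˈdra.pim) (ˈde.mi) dro (ˈfo:) laf.
Foot heads: 1, 3, 5, 8.
Primary stress on the leftmost head = syllable 1.
Primary stress: syllable 1 → ˈfi.dre.dra.pim.de.mi.dro.fo:.laf.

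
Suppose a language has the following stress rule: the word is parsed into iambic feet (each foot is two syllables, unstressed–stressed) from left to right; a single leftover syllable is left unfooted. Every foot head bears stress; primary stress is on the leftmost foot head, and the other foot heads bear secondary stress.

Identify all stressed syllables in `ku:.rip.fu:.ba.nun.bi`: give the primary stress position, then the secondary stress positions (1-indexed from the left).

primary 2, secondary 4, 6

Parse left to right into iambic (σˈσ) feet: (ku:.ˈrip) (fu:.ˈba) (nun.ˈbi).
Foot heads (stressed positions): 2, 4, 6.
End Rule Leftmost: primary stress on the leftmost head = syllable 2.
Secondary stress on 4, 6: ku:.ˈrip.fu:.ˌba.nun.ˌbi.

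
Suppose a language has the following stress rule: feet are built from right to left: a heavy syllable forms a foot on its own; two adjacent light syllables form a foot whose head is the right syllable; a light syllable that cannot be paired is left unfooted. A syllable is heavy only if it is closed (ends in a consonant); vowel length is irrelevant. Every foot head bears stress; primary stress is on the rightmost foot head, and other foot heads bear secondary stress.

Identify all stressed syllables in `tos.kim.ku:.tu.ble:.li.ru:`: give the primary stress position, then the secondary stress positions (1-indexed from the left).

primary 7, secondary 1, 2, 5

Weights: 1 tos H, 2 kim H, 3 ku: L, 4 tu L, 5 ble: L, 6 li L, 7 ru: L.
Parse right to left (heavy = foot alone; LL = one foot; stranded L unfooted): (ˈtos) (ˈkim) ku: (tu.ˈble:) (li.ˈru:).
Foot heads: 1, 2, 5, 7.
Primary stress on the rightmost head = syllable 7.
Secondary stress on 1, 2, 5: ˌtos.ˌkim.ku:.tu.ˌble:.li.ˈru:.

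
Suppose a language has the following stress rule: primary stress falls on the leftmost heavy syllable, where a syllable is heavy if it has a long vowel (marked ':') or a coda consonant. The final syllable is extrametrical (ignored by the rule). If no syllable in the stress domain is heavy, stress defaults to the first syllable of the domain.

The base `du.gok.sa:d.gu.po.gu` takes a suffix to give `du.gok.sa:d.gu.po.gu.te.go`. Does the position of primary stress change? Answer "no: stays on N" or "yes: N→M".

no: stays on 2

Base `du.gok.sa:d.gu.po.gu` (6 syllables):
  The final syllable (6, gu) is extrametrical; the stress domain is syllables 1–5.
  Weights: 1 du L, 2 gok H, 3 sa:d H, 4 gu L, 5 po L.
  Heavy syllables in the domain: 2, 3. The leftmost is syllable 2 (gok).
  → primary stress on syllable 2.
Suffixed `du.gok.sa:d.gu.po.gu.te.go` (8 syllables):
  The final syllable (8, go) is extrametrical; the stress domain is syllables 1–7.
  Weights: 1 du L, 2 gok H, 3 sa:d H, 4 gu L, 5 po L, 6 gu L, 7 te L.
  Heavy syllables in the domain: 2, 3. The leftmost is syllable 2 (gok).
  → primary stress on syllable 2.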